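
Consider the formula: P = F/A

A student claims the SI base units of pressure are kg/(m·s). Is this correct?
Units of each symbol in P = F/A:
  F (force): kg·m/s²
  A (area): m²  → in the denominator, contributes 1/m²

Multiplying the contributions: [kg·m/s²] · [1/m²]
Adding exponents of each base unit: kg: 1, m: -1, s: -2
SI base units of pressure: kg/(m·s²)

The claimed units kg/(m·s) (exponents kg: 1, m: -1, s: -1) do not match the derived units kg/(m·s²) (exponents kg: 1, m: -1, s: -2), so the claim is incorrect.

Answer: No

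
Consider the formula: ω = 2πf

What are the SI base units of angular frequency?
Units of each symbol in ω = 2πf:
  f (frequency): 1/s
  The factor 2π is dimensionless.

Multiplying the contributions: [1/s]
Adding exponents of each base unit: s: -1
SI base units of angular frequency: 1/s

Answer: 1/s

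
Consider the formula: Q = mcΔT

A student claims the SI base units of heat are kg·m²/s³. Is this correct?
Units of each symbol in Q = mcΔT:
  m (mass): kg
  c (specific heat capacity, in J/(kg·K)): m²/(s²·K)
  ΔT (temperature change): K

Multiplying the contributions: [kg] · [m²/(s²·K)] · [K]
Adding exponents of each base unit: kg: 1, m: 2, s: -2
SI base units of heat: kg·m²/s²

The claimed units kg·m²/s³ (exponents kg: 1, m: 2, s: -3) do not match the derived units kg·m²/s² (exponents kg: 1, m: 2, s: -2), so the claim is incorrect.

Answer: No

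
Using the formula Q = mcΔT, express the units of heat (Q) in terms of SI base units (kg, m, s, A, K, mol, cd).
Units of each symbol in Q = mcΔT:
  m (mass): kg
  c (specific heat capacity, in J/(kg·K)): m²/(s²·K)
  ΔT (temperature change): K

Multiplying the contributions: [kg] · [m²/(s²·K)] · [K]
Adding exponents of each base unit: kg: 1, m: 2, s: -2
SI base units of heat: kg·m²/s²

Answer: kg·m²/s²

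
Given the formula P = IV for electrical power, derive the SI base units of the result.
Units of each symbol in P = IV:
  I (current): A
  V (voltage, in volts): kg·m²/(s³·A)

Multiplying the contributions: [A] · [kg·m²/(s³·A)]
Adding exponents of each base unit: kg: 1, m: 2, s: -3
SI base units of electrical power: kg·m²/s³

Answer: kg·m²/s³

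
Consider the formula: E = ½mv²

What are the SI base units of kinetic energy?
Units of each symbol in E = ½mv²:
  m (mass): kg
  v (speed): m/s  → to the power 2, contributes m²/s²
  The factor ½ is dimensionless.

Multiplying the contributions: [kg] · [m²/s²]
Adding exponents of each base unit: kg: 1, m: 2, s: -2
SI base units of kinetic energy: kg·m²/s²

Answer: kg·m²/s²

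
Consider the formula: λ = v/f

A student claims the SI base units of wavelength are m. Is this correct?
Units of each symbol in λ = v/f:
  v (wave speed): m/s
  f (frequency): 1/s  → in the denominator, contributes s

Multiplying the contributions: [m/s] · [s]
Adding exponents of each base unit: m: 1
SI base units of wavelength: m

The claimed units m match the derived units, so the claim is correct.

Answer: Yes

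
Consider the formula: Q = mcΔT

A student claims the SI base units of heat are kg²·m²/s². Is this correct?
Units of each symbol in Q = mcΔT:
  m (mass): kg
  c (specific heat capacity, in J/(kg·K)): m²/(s²·K)
  ΔT (temperature change): K

Multiplying the contributions: [kg] · [m²/(s²·K)] · [K]
Adding exponents of each base unit: kg: 1, m: 2, s: -2
SI base units of heat: kg·m²/s²

The claimed units kg²·m²/s² (exponents kg: 2, m: 2, s: -2) do not match the derived units kg·m²/s² (exponents kg: 1, m: 2, s: -2), so the claim is incorrect.

Answer: No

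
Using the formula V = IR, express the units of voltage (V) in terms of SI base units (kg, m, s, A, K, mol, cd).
Units of each symbol in V = IR:
  I (current): A
  R (resistance, in ohms): kg·m²/(s³·A²)

Multiplying the contributions: [A] · [kg·m²/(s³·A²)]
Adding exponents of each base unit: kg: 1, m: 2, s: -3, A: -1
SI base units of voltage: kg·m²/(s³·A)

Answer: kg·m²/(s³·A)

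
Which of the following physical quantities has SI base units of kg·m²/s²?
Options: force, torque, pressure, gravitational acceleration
Checking the SI base units of each option:
  force (F = ma): kg·m/s²  ✗
  torque (τ = Fr): kg·m²/s²  ✓ matches
  pressure (P = F/A): kg/(m·s²)  ✗
  gravitational acceleration (g = GM/r²): m/s²  ✗

Only torque has units kg·m²/s².

Answer: torque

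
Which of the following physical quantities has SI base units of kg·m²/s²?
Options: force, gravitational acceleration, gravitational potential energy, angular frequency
Checking the SI base units of each option:
  force (F = ma): kg·m/s²  ✗
  gravitational acceleration (g = GM/r²): m/s²  ✗
  gravitational potential energy (U = -GMm/r): kg·m²/s²  ✓ matches
  angular frequency (ω = 2πf): 1/s  ✗

Only gravitational potential energy has units kg·m²/s².

Answer: gravitational potential energy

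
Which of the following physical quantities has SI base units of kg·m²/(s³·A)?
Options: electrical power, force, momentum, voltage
Checking the SI base units of each option:
  electrical power (P = IV): kg·m²/s³  ✗
  force (F = ma): kg·m/s²  ✗
  momentum (p = mv): kg·m/s  ✗
  voltage (V = IR): kg·m²/(s³·A)  ✓ matches

Only voltage has units kg·m²/(s³·A).

Answer: voltage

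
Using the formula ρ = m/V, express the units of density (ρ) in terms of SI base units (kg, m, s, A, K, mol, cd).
Units of each symbol in ρ = m/V:
  m (mass): kg
  V (volume): m³  → in the denominator, contributes 1/m³

Multiplying the contributions: [kg] · [1/m³]
Adding exponents of each base unit: kg: 1, m: -3
SI base units of density: kg/m³

Answer: kg/m³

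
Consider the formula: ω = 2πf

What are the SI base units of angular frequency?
Units of each symbol in ω = 2πf:
  f (frequency): 1/s
  The factor 2π is dimensionless.

Multiplying the contributions: [1/s]
Adding exponents of each base unit: s: -1
SI base units of angular frequency: 1/s

Answer: 1/s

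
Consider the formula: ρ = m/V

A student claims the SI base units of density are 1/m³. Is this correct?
Units of each symbol in ρ = m/V:
  m (mass): kg
  V (volume): m³  → in the denominator, contributes 1/m³

Multiplying the contributions: [kg] · [1/m³]
Adding exponents of each base unit: kg: 1, m: -3
SI base units of density: kg/m³

The claimed units 1/m³ (exponents m: -3) do not match the derived units kg/m³ (exponents kg: 1, m: -3), so the claim is incorrect.

Answer: No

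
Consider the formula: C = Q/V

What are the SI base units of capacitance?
Units of each symbol in C = Q/V:
  Q (charge, in coulombs): s·A
  V (voltage, in volts): kg·m²/(s³·A)  → in the denominator, contributes s³·A/(kg·m²)

Multiplying the contributions: [s·A] · [s³·A/(kg·m²)]
Adding exponents of each base unit: kg: -1, m: -2, s: 4, A: 2
SI base units of capacitance: s⁴·A²/(kg·m²)

Answer: s⁴·A²/(kg·m²)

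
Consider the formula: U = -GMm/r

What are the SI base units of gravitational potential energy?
Units of each symbol in U = -GMm/r:
  G (gravitational constant): m³/(kg·s²)
  M (mass): kg
  m (mass): kg
  r (distance): m  → in the denominator, contributes 1/m
  The minus sign does not affect the units.

Multiplying the contributions: [m³/(kg·s²)] · [kg] · [kg] · [1/m]
Adding exponents of each base unit: kg: 1, m: 2, s: -2
SI base units of gravitational potential energy: kg·m²/s²

Answer: kg·m²/s²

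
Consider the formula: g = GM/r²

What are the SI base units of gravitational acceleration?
Units of each symbol in g = GM/r²:
  G (gravitational constant): m³/(kg·s²)
  M (mass): kg
  r (distance): m  → to the power 2 in the denominator, contributes 1/m²

Multiplying the contributions: [m³/(kg·s²)] · [kg] · [1/m²]
Adding exponents of each base unit: m: 1, s: -2
SI base units of gravitational acceleration: m/s²

Answer: m/s²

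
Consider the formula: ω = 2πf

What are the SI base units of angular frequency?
Units of each symbol in ω = 2πf:
  f (frequency): 1/s
  The factor 2π is dimensionless.

Multiplying the contributions: [1/s]
Adding exponents of each base unit: s: -1
SI base units of angular frequency: 1/s

Answer: 1/s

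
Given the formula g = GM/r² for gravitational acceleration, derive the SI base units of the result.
Units of each symbol in g = GM/r²:
  G (gravitational constant): m³/(kg·s²)
  M (mass): kg
  r (distance): m  → to the power 2 in the denominator, contributes 1/m²

Multiplying the contributions: [m³/(kg·s²)] · [kg] · [1/m²]
Adding exponents of each base unit: m: 1, s: -2
SI base units of gravitational acceleration: m/s²

Answer: m/s²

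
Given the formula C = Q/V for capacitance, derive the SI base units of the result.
Units of each symbol in C = Q/V:
  Q (charge, in coulombs): s·A
  V (voltage, in volts): kg·m²/(s³·A)  → in the denominator, contributes s³·A/(kg·m²)

Multiplying the contributions: [s·A] · [s³·A/(kg·m²)]
Adding exponents of each base unit: kg: -1, m: -2, s: 4, A: 2
SI base units of capacitance: s⁴·A²/(kg·m²)

Answer: s⁴·A²/(kg·m²)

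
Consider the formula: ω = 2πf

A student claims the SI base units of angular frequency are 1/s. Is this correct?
Units of each symbol in ω = 2πf:
  f (frequency): 1/s
  The factor 2π is dimensionless.

Multiplying the contributions: [1/s]
Adding exponents of each base unit: s: -1
SI base units of angular frequency: 1/s

The claimed units 1/s match the derived units, so the claim is correct.

Answer: Yes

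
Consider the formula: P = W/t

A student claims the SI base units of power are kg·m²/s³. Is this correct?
Units of each symbol in P = W/t:
  W (work): kg·m²/s²
  t (time): s  → in the denominator, contributes 1/s

Multiplying the contributions: [kg·m²/s²] · [1/s]
Adding exponents of each base unit: kg: 1, m: 2, s: -3
SI base units of power: kg·m²/s³

The claimed units kg·m²/s³ match the derived units, so the claim is correct.

Answer: Yes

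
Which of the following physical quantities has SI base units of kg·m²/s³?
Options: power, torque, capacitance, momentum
Checking the SI base units of each option:
  power (P = W/t): kg·m²/s³  ✓ matches
  torque (τ = Fr): kg·m²/s²  ✗
  capacitance (C = Q/V): s⁴·A²/(kg·m²)  ✗
  momentum (p = mv): kg·m/s  ✗

Only power has units kg·m²/s³.

Answer: power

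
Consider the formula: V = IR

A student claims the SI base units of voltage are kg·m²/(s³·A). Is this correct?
Units of each symbol in V = IR:
  I (current): A
  R (resistance, in ohms): kg·m²/(s³·A²)

Multiplying the contributions: [A] · [kg·m²/(s³·A²)]
Adding exponents of each base unit: kg: 1, m: 2, s: -3, A: -1
SI base units of voltage: kg·m²/(s³·A)

The claimed units kg·m²/(s³·A) match the derived units, so the claim is correct.

Answer: Yes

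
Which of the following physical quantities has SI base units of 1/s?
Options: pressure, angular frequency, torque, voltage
Checking the SI base units of each option:
  pressure (P = F/A): kg/(m·s²)  ✗
  angular frequency (ω = 2πf): 1/s  ✓ matches
  torque (τ = Fr): kg·m²/s²  ✗
  voltage (V = IR): kg·m²/(s³·A)  ✗

Only angular frequency has units 1/s.

Answer: angular frequency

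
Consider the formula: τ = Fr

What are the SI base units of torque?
Units of each symbol in τ = Fr:
  F (force): kg·m/s²
  r (lever arm): m

Multiplying the contributions: [kg·m/s²] · [m]
Adding exponents of each base unit: kg: 1, m: 2, s: -2
SI base units of torque: kg·m²/s²

Answer: kg·m²/s²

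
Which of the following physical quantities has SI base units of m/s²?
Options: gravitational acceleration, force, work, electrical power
Checking the SI base units of each option:
  gravitational acceleration (g = GM/r²): m/s²  ✓ matches
  force (F = ma): kg·m/s²  ✗
  work (W = Fd): kg·m²/s²  ✗
  electrical power (P = IV): kg·m²/s³  ✗

Only gravitational acceleration has units m/s².

Answer: gravitational acceleration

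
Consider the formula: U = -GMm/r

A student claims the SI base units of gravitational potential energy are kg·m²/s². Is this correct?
Units of each symbol in U = -GMm/r:
  G (gravitational constant): m³/(kg·s²)
  M (mass): kg
  m (mass): kg
  r (distance): m  → in the denominator, contributes 1/m
  The minus sign does not affect the units.

Multiplying the contributions: [m³/(kg·s²)] · [kg] · [kg] · [1/m]
Adding exponents of each base unit: kg: 1, m: 2, s: -2
SI base units of gravitational potential energy: kg·m²/s²

The claimed units kg·m²/s² match the derived units, so the claim is correct.

Answer: Yes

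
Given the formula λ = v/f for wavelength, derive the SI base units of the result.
Units of each symbol in λ = v/f:
  v (wave speed): m/s
  f (frequency): 1/s  → in the denominator, contributes s

Multiplying the contributions: [m/s] · [s]
Adding exponents of each base unit: m: 1
SI base units of wavelength: m

Answer: m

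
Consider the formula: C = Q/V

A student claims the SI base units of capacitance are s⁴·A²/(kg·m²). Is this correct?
Units of each symbol in C = Q/V:
  Q (charge, in coulombs): s·A
  V (voltage, in volts): kg·m²/(s³·A)  → in the denominator, contributes s³·A/(kg·m²)

Multiplying the contributions: [s·A] · [s³·A/(kg·m²)]
Adding exponents of each base unit: kg: -1, m: -2, s: 4, A: 2
SI base units of capacitance: s⁴·A²/(kg·m²)

The claimed units s⁴·A²/(kg·m²) match the derived units, so the claim is correct.

Answer: Yes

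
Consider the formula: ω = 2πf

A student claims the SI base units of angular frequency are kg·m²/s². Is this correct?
Units of each symbol in ω = 2πf:
  f (frequency): 1/s
  The factor 2π is dimensionless.

Multiplying the contributions: [1/s]
Adding exponents of each base unit: s: -1
SI base units of angular frequency: 1/s

The claimed units kg·m²/s² (exponents kg: 1, m: 2, s: -2) do not match the derived units 1/s (exponents s: -1), so the claim is incorrect.

Answer: No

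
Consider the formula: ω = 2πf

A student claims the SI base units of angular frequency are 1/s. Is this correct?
Units of each symbol in ω = 2πf:
  f (frequency): 1/s
  The factor 2π is dimensionless.

Multiplying the contributions: [1/s]
Adding exponents of each base unit: s: -1
SI base units of angular frequency: 1/s

The claimed units 1/s match the derived units, so the claim is correct.

Answer: Yes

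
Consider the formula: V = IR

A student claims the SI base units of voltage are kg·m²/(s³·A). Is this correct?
Units of each symbol in V = IR:
  I (current): A
  R (resistance, in ohms): kg·m²/(s³·A²)

Multiplying the contributions: [A] · [kg·m²/(s³·A²)]
Adding exponents of each base unit: kg: 1, m: 2, s: -3, A: -1
SI base units of voltage: kg·m²/(s³·A)

The claimed units kg·m²/(s³·A) match the derived units, so the claim is correct.

Answer: Yes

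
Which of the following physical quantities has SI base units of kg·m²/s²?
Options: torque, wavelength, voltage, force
Checking the SI base units of each option:
  torque (τ = Fr): kg·m²/s²  ✓ matches
  wavelength (λ = v/f): m  ✗
  voltage (V = IR): kg·m²/(s³·A)  ✗
  force (F = ma): kg·m/s²  ✗

Only torque has units kg·m²/s².

Answer: torque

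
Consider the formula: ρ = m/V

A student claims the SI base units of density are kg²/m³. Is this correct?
Units of each symbol in ρ = m/V:
  m (mass): kg
  V (volume): m³  → in the denominator, contributes 1/m³

Multiplying the contributions: [kg] · [1/m³]
Adding exponents of each base unit: kg: 1, m: -3
SI base units of density: kg/m³

The claimed units kg²/m³ (exponents kg: 2, m: -3) do not match the derived units kg/m³ (exponents kg: 1, m: -3), so the claim is incorrect.

Answer: No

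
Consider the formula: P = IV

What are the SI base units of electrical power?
Units of each symbol in P = IV:
  I (current): A
  V (voltage, in volts): kg·m²/(s³·A)

Multiplying the contributions: [A] · [kg·m²/(s³·A)]
Adding exponents of each base unit: kg: 1, m: 2, s: -3
SI base units of electrical power: kg·m²/s³

Answer: kg·m²/s³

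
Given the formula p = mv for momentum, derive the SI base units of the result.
Units of each symbol in p = mv:
  m (mass): kg
  v (velocity): m/s

Multiplying the contributions: [kg] · [m/s]
Adding exponents of each base unit: kg: 1, m: 1, s: -1
SI base units of momentum: kg·m/s

Answer: kg·m/s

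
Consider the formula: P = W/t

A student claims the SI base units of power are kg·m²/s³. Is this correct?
Units of each symbol in P = W/t:
  W (work): kg·m²/s²
  t (time): s  → in the denominator, contributes 1/s

Multiplying the contributions: [kg·m²/s²] · [1/s]
Adding exponents of each base unit: kg: 1, m: 2, s: -3
SI base units of power: kg·m²/s³

The claimed units kg·m²/s³ match the derived units, so the claim is correct.

Answer: Yes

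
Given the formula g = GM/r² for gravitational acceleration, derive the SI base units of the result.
Units of each symbol in g = GM/r²:
  G (gravitational constant): m³/(kg·s²)
  M (mass): kg
  r (distance): m  → to the power 2 in the denominator, contributes 1/m²

Multiplying the contributions: [m³/(kg·s²)] · [kg] · [1/m²]
Adding exponents of each base unit: m: 1, s: -2
SI base units of gravitational acceleration: m/s²

Answer: m/s²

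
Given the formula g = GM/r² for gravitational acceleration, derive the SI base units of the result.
Units of each symbol in g = GM/r²:
  G (gravitational constant): m³/(kg·s²)
  M (mass): kg
  r (distance): m  → to the power 2 in the denominator, contributes 1/m²

Multiplying the contributions: [m³/(kg·s²)] · [kg] · [1/m²]
Adding exponents of each base unit: m: 1, s: -2
SI base units of gravitational acceleration: m/s²

Answer: m/s²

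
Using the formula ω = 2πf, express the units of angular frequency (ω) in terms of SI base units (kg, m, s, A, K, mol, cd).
Units of each symbol in ω = 2πf:
  f (frequency): 1/s
  The factor 2π is dimensionless.

Multiplying the contributions: [1/s]
Adding exponents of each base unit: s: -1
SI base units of angular frequency: 1/s

Answer: 1/s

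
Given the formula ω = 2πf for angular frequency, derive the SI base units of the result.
Units of each symbol in ω = 2πf:
  f (frequency): 1/s
  The factor 2π is dimensionless.

Multiplying the contributions: [1/s]
Adding exponents of each base unit: s: -1
SI base units of angular frequency: 1/s

Answer: 1/s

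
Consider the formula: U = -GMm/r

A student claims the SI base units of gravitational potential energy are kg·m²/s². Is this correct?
Units of each symbol in U = -GMm/r:
  G (gravitational constant): m³/(kg·s²)
  M (mass): kg
  m (mass): kg
  r (distance): m  → in the denominator, contributes 1/m
  The minus sign does not affect the units.

Multiplying the contributions: [m³/(kg·s²)] · [kg] · [kg] · [1/m]
Adding exponents of each base unit: kg: 1, m: 2, s: -2
SI base units of gravitational potential energy: kg·m²/s²

The claimed units kg·m²/s² match the derived units, so the claim is correct.

Answer: Yes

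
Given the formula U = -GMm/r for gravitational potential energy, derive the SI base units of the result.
Units of each symbol in U = -GMm/r:
  G (gravitational constant): m³/(kg·s²)
  M (mass): kg
  m (mass): kg
  r (distance): m  → in the denominator, contributes 1/m
  The minus sign does not affect the units.

Multiplying the contributions: [m³/(kg·s²)] · [kg] · [kg] · [1/m]
Adding exponents of each base unit: kg: 1, m: 2, s: -2
SI base units of gravitational potential energy: kg·m²/s²

Answer: kg·m²/s²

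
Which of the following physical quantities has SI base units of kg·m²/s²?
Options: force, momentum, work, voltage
Checking the SI base units of each option:
  force (F = ma): kg·m/s²  ✗
  momentum (p = mv): kg·m/s  ✗
  work (W = Fd): kg·m²/s²  ✓ matches
  voltage (V = IR): kg·m²/(s³·A)  ✗

Only work has units kg·m²/s².

Answer: work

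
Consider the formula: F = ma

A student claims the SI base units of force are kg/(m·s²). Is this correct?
Units of each symbol in F = ma:
  m (mass): kg
  a (acceleration): m/s²

Multiplying the contributions: [kg] · [m/s²]
Adding exponents of each base unit: kg: 1, m: 1, s: -2
SI base units of force: kg·m/s²

The claimed units kg/(m·s²) (exponents kg: 1, m: -1, s: -2) do not match the derived units kg·m/s² (exponents kg: 1, m: 1, s: -2), so the claim is incorrect.

Answer: No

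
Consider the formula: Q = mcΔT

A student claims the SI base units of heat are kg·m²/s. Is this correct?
Units of each symbol in Q = mcΔT:
  m (mass): kg
  c (specific heat capacity, in J/(kg·K)): m²/(s²·K)
  ΔT (temperature change): K

Multiplying the contributions: [kg] · [m²/(s²·K)] · [K]
Adding exponents of each base unit: kg: 1, m: 2, s: -2
SI base units of heat: kg·m²/s²

The claimed units kg·m²/s (exponents kg: 1, m: 2, s: -1) do not match the derived units kg·m²/s² (exponents kg: 1, m: 2, s: -2), so the claim is incorrect.

Answer: No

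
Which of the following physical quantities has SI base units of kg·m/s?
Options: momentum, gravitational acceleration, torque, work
Checking the SI base units of each option:
  momentum (p = mv): kg·m/s  ✓ matches
  gravitational acceleration (g = GM/r²): m/s²  ✗
  torque (τ = Fr): kg·m²/s²  ✗
  work (W = Fd): kg·m²/s²  ✗

Only momentum has units kg·m/s.

Answer: momentum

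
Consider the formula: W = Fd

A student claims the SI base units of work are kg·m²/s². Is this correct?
Units of each symbol in W = Fd:
  F (force): kg·m/s²
  d (displacement): m

Multiplying the contributions: [kg·m/s²] · [m]
Adding exponents of each base unit: kg: 1, m: 2, s: -2
SI base units of work: kg·m²/s²

The claimed units kg·m²/s² match the derived units, so the claim is correct.

Answer: Yes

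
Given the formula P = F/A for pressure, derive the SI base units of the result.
Units of each symbol in P = F/A:
  F (force): kg·m/s²
  A (area): m²  → in the denominator, contributes 1/m²

Multiplying the contributions: [kg·m/s²] · [1/m²]
Adding exponents of each base unit: kg: 1, m: -1, s: -2
SI base units of pressure: kg/(m·s²)

Answer: kg/(m·s²)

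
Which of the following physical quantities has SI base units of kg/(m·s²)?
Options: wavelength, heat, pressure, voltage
Checking the SI base units of each option:
  wavelength (λ = v/f): m  ✗
  heat (Q = mcΔT): kg·m²/s²  ✗
  pressure (P = F/A): kg/(m·s²)  ✓ matches
  voltage (V = IR): kg·m²/(s³·A)  ✗

Only pressure has units kg/(m·s²).

Answer: pressure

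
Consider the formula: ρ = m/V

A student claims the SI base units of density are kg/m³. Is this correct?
Units of each symbol in ρ = m/V:
  m (mass): kg
  V (volume): m³  → in the denominator, contributes 1/m³

Multiplying the contributions: [kg] · [1/m³]
Adding exponents of each base unit: kg: 1, m: -3
SI base units of density: kg/m³

The claimed units kg/m³ match the derived units, so the claim is correct.

Answer: Yes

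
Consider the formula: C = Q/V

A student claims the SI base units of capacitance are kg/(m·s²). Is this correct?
Units of each symbol in C = Q/V:
  Q (charge, in coulombs): s·A
  V (voltage, in volts): kg·m²/(s³·A)  → in the denominator, contributes s³·A/(kg·m²)

Multiplying the contributions: [s·A] · [s³·A/(kg·m²)]
Adding exponents of each base unit: kg: -1, m: -2, s: 4, A: 2
SI base units of capacitance: s⁴·A²/(kg·m²)

The claimed units kg/(m·s²) (exponents kg: 1, m: -1, s: -2) do not match the derived units s⁴·A²/(kg·m²) (exponents kg: -1, m: -2, s: 4, A: 2), so the claim is incorrect.

Answer: No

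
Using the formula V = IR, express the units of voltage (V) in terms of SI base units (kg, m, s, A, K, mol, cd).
Units of each symbol in V = IR:
  I (current): A
  R (resistance, in ohms): kg·m²/(s³·A²)

Multiplying the contributions: [A] · [kg·m²/(s³·A²)]
Adding exponents of each base unit: kg: 1, m: 2, s: -3, A: -1
SI base units of voltage: kg·m²/(s³·A)

Answer: kg·m²/(s³·A)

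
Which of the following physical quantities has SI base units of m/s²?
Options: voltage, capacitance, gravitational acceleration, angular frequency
Checking the SI base units of each option:
  voltage (V = IR): kg·m²/(s³·A)  ✗
  capacitance (C = Q/V): s⁴·A²/(kg·m²)  ✗
  gravitational acceleration (g = GM/r²): m/s²  ✓ matches
  angular frequency (ω = 2πf): 1/s  ✗

Only gravitational acceleration has units m/s².

Answer: gravitational acceleration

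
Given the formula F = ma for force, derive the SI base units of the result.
Units of each symbol in F = ma:
  m (mass): kg
  a (acceleration): m/s²

Multiplying the contributions: [kg] · [m/s²]
Adding exponents of each base unit: kg: 1, m: 1, s: -2
SI base units of force: kg·m/s²

Answer: kg·m/s²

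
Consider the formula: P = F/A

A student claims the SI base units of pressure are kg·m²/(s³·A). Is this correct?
Units of each symbol in P = F/A:
  F (force): kg·m/s²
  A (area): m²  → in the denominator, contributes 1/m²

Multiplying the contributions: [kg·m/s²] · [1/m²]
Adding exponents of each base unit: kg: 1, m: -1, s: -2
SI base units of pressure: kg/(m·s²)

The claimed units kg·m²/(s³·A) (exponents kg: 1, m: 2, s: -3, A: -1) do not match the derived units kg/(m·s²) (exponents kg: 1, m: -1, s: -2), so the claim is incorrect.

Answer: No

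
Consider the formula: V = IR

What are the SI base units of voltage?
Units of each symbol in V = IR:
  I (current): A
  R (resistance, in ohms): kg·m²/(s³·A²)

Multiplying the contributions: [A] · [kg·m²/(s³·A²)]
Adding exponents of each base unit: kg: 1, m: 2, s: -3, A: -1
SI base units of voltage: kg·m²/(s³·A)

Answer: kg·m²/(s³·A)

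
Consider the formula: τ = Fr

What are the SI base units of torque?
Units of each symbol in τ = Fr:
  F (force): kg·m/s²
  r (lever arm): m

Multiplying the contributions: [kg·m/s²] · [m]
Adding exponents of each base unit: kg: 1, m: 2, s: -2
SI base units of torque: kg·m²/s²

Answer: kg·m²/s²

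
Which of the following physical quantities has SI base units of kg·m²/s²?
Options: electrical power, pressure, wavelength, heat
Checking the SI base units of each option:
  electrical power (P = IV): kg·m²/s³  ✗
  pressure (P = F/A): kg/(m·s²)  ✗
  wavelength (λ = v/f): m  ✗
  heat (Q = mcΔT): kg·m²/s²  ✓ matches

Only heat has units kg·m²/s².

Answer: heat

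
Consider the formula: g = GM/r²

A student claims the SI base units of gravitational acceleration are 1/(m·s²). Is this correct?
Units of each symbol in g = GM/r²:
  G (gravitational constant): m³/(kg·s²)
  M (mass): kg
  r (distance): m  → to the power 2 in the denominator, contributes 1/m²

Multiplying the contributions: [m³/(kg·s²)] · [kg] · [1/m²]
Adding exponents of each base unit: m: 1, s: -2
SI base units of gravitational acceleration: m/s²

The claimed units 1/(m·s²) (exponents m: -1, s: -2) do not match the derived units m/s² (exponents m: 1, s: -2), so the claim is incorrect.

Answer: No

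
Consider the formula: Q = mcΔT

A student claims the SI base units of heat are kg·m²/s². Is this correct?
Units of each symbol in Q = mcΔT:
  m (mass): kg
  c (specific heat capacity, in J/(kg·K)): m²/(s²·K)
  ΔT (temperature change): K

Multiplying the contributions: [kg] · [m²/(s²·K)] · [K]
Adding exponents of each base unit: kg: 1, m: 2, s: -2
SI base units of heat: kg·m²/s²

The claimed units kg·m²/s² match the derived units, so the claim is correct.

Answer: Yes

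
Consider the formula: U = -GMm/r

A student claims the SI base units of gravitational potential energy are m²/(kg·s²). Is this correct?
Units of each symbol in U = -GMm/r:
  G (gravitational constant): m³/(kg·s²)
  M (mass): kg
  m (mass): kg
  r (distance): m  → in the denominator, contributes 1/m
  The minus sign does not affect the units.

Multiplying the contributions: [m³/(kg·s²)] · [kg] · [kg] · [1/m]
Adding exponents of each base unit: kg: 1, m: 2, s: -2
SI base units of gravitational potential energy: kg·m²/s²

The claimed units m²/(kg·s²) (exponents kg: -1, m: 2, s: -2) do not match the derived units kg·m²/s² (exponents kg: 1, m: 2, s: -2), so the claim is incorrect.

Answer: No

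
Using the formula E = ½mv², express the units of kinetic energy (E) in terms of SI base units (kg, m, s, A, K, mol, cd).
Units of each symbol in E = ½mv²:
  m (mass): kg
  v (speed): m/s  → to the power 2, contributes m²/s²
  The factor ½ is dimensionless.

Multiplying the contributions: [kg] · [m²/s²]
Adding exponents of each base unit: kg: 1, m: 2, s: -2
SI base units of kinetic energy: kg·m²/s²

Answer: kg·m²/s²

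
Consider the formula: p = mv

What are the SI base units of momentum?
Units of each symbol in p = mv:
  m (mass): kg
  v (velocity): m/s

Multiplying the contributions: [kg] · [m/s]
Adding exponents of each base unit: kg: 1, m: 1, s: -1
SI base units of momentum: kg·m/s

Answer: kg·m/s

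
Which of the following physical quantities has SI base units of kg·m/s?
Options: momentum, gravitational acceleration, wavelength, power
Checking the SI base units of each option:
  momentum (p = mv): kg·m/s  ✓ matches
  gravitational acceleration (g = GM/r²): m/s²  ✗
  wavelength (λ = v/f): m  ✗
  power (P = W/t): kg·m²/s³  ✗

Only momentum has units kg·m/s.

Answer: momentum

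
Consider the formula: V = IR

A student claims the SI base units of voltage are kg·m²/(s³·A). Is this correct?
Units of each symbol in V = IR:
  I (current): A
  R (resistance, in ohms): kg·m²/(s³·A²)

Multiplying the contributions: [A] · [kg·m²/(s³·A²)]
Adding exponents of each base unit: kg: 1, m: 2, s: -3, A: -1
SI base units of voltage: kg·m²/(s³·A)

The claimed units kg·m²/(s³·A) match the derived units, so the claim is correct.

Answer: Yes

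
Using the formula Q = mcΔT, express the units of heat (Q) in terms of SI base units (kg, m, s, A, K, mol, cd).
Units of each symbol in Q = mcΔT:
  m (mass): kg
  c (specific heat capacity, in J/(kg·K)): m²/(s²·K)
  ΔT (temperature change): K

Multiplying the contributions: [kg] · [m²/(s²·K)] · [K]
Adding exponents of each base unit: kg: 1, m: 2, s: -2
SI base units of heat: kg·m²/s²

Answer: kg·m²/s²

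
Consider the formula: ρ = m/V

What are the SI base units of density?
Units of each symbol in ρ = m/V:
  m (mass): kg
  V (volume): m³  → in the denominator, contributes 1/m³

Multiplying the contributions: [kg] · [1/m³]
Adding exponents of each base unit: kg: 1, m: -3
SI base units of density: kg/m³

Answer: kg/m³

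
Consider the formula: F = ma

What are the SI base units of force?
Units of each symbol in F = ma:
  m (mass): kg
  a (acceleration): m/s²

Multiplying the contributions: [kg] · [m/s²]
Adding exponents of each base unit: kg: 1, m: 1, s: -2
SI base units of force: kg·m/s²

Answer: kg·m/s²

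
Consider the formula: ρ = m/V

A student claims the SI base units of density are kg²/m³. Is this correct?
Units of each symbol in ρ = m/V:
  m (mass): kg
  V (volume): m³  → in the denominator, contributes 1/m³

Multiplying the contributions: [kg] · [1/m³]
Adding exponents of each base unit: kg: 1, m: -3
SI base units of density: kg/m³

The claimed units kg²/m³ (exponents kg: 2, m: -3) do not match the derived units kg/m³ (exponents kg: 1, m: -3), so the claim is incorrect.

Answer: No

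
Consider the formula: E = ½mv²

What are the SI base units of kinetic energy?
Units of each symbol in E = ½mv²:
  m (mass): kg
  v (speed): m/s  → to the power 2, contributes m²/s²
  The factor ½ is dimensionless.

Multiplying the contributions: [kg] · [m²/s²]
Adding exponents of each base unit: kg: 1, m: 2, s: -2
SI base units of kinetic energy: kg·m²/s²

Answer: kg·m²/s²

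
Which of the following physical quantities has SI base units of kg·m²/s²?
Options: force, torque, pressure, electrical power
Checking the SI base units of each option:
  force (F = ma): kg·m/s²  ✗
  torque (τ = Fr): kg·m²/s²  ✓ matches
  pressure (P = F/A): kg/(m·s²)  ✗
  electrical power (P = IV): kg·m²/s³  ✗

Only torque has units kg·m²/s².

Answer: torque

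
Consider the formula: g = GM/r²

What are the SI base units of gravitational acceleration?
Units of each symbol in g = GM/r²:
  G (gravitational constant): m³/(kg·s²)
  M (mass): kg
  r (distance): m  → to the power 2 in the denominator, contributes 1/m²

Multiplying the contributions: [m³/(kg·s²)] · [kg] · [1/m²]
Adding exponents of each base unit: m: 1, s: -2
SI base units of gravitational acceleration: m/s²

Answer: m/s²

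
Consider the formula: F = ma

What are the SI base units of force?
Units of each symbol in F = ma:
  m (mass): kg
  a (acceleration): m/s²

Multiplying the contributions: [kg] · [m/s²]
Adding exponents of each base unit: kg: 1, m: 1, s: -2
SI base units of force: kg·m/s²

Answer: kg·m/s²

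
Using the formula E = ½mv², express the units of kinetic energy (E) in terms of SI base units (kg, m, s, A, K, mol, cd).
Units of each symbol in E = ½mv²:
  m (mass): kg
  v (speed): m/s  → to the power 2, contributes m²/s²
  The factor ½ is dimensionless.

Multiplying the contributions: [kg] · [m²/s²]
Adding exponents of each base unit: kg: 1, m: 2, s: -2
SI base units of kinetic energy: kg·m²/s²

Answer: kg·m²/s²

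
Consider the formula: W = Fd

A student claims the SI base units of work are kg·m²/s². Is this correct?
Units of each symbol in W = Fd:
  F (force): kg·m/s²
  d (displacement): m

Multiplying the contributions: [kg·m/s²] · [m]
Adding exponents of each base unit: kg: 1, m: 2, s: -2
SI base units of work: kg·m²/s²

The claimed units kg·m²/s² match the derived units, so the claim is correct.

Answer: Yes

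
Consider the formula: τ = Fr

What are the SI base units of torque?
Units of each symbol in τ = Fr:
  F (force): kg·m/s²
  r (lever arm): m

Multiplying the contributions: [kg·m/s²] · [m]
Adding exponents of each base unit: kg: 1, m: 2, s: -2
SI base units of torque: kg·m²/s²

Answer: kg·m²/s²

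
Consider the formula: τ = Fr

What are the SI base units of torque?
Units of each symbol in τ = Fr:
  F (force): kg·m/s²
  r (lever arm): m

Multiplying the contributions: [kg·m/s²] · [m]
Adding exponents of each base unit: kg: 1, m: 2, s: -2
SI base units of torque: kg·m²/s²

Answer: kg·m²/s²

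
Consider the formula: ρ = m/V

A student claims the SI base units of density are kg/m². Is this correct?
Units of each symbol in ρ = m/V:
  m (mass): kg
  V (volume): m³  → in the denominator, contributes 1/m³

Multiplying the contributions: [kg] · [1/m³]
Adding exponents of each base unit: kg: 1, m: -3
SI base units of density: kg/m³

The claimed units kg/m² (exponents kg: 1, m: -2) do not match the derived units kg/m³ (exponents kg: 1, m: -3), so the claim is incorrect.

Answer: No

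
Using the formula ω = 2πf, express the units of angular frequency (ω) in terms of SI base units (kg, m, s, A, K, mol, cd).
Units of each symbol in ω = 2πf:
  f (frequency): 1/s
  The factor 2π is dimensionless.

Multiplying the contributions: [1/s]
Adding exponents of each base unit: s: -1
SI base units of angular frequency: 1/s

Answer: 1/s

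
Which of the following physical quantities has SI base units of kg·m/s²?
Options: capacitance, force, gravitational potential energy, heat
Checking the SI base units of each option:
  capacitance (C = Q/V): s⁴·A²/(kg·m²)  ✗
  force (F = ma): kg·m/s²  ✓ matches
  gravitational potential energy (U = -GMm/r): kg·m²/s²  ✗
  heat (Q = mcΔT): kg·m²/s²  ✗

Only force has units kg·m/s².

Answer: force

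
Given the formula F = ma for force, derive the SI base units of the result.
Units of each symbol in F = ma:
  m (mass): kg
  a (acceleration): m/s²

Multiplying the contributions: [kg] · [m/s²]
Adding exponents of each base unit: kg: 1, m: 1, s: -2
SI base units of force: kg·m/s²

Answer: kg·m/s²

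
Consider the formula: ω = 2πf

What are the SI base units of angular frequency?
Units of each symbol in ω = 2πf:
  f (frequency): 1/s
  The factor 2π is dimensionless.

Multiplying the contributions: [1/s]
Adding exponents of each base unit: s: -1
SI base units of angular frequency: 1/s

Answer: 1/s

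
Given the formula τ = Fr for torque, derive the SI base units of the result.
Units of each symbol in τ = Fr:
  F (force): kg·m/s²
  r (lever arm): m

Multiplying the contributions: [kg·m/s²] · [m]
Adding exponents of each base unit: kg: 1, m: 2, s: -2
SI base units of torque: kg·m²/s²

Answer: kg·m²/s²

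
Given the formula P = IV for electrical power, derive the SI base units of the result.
Units of each symbol in P = IV:
  I (current): A
  V (voltage, in volts): kg·m²/(s³·A)

Multiplying the contributions: [A] · [kg·m²/(s³·A)]
Adding exponents of each base unit: kg: 1, m: 2, s: -3
SI base units of electrical power: kg·m²/s³

Answer: kg·m²/s³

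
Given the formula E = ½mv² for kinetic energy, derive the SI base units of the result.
Units of each symbol in E = ½mv²:
  m (mass): kg
  v (speed): m/s  → to the power 2, contributes m²/s²
  The factor ½ is dimensionless.

Multiplying the contributions: [kg] · [m²/s²]
Adding exponents of each base unit: kg: 1, m: 2, s: -2
SI base units of kinetic energy: kg·m²/s²

Answer: kg·m²/s²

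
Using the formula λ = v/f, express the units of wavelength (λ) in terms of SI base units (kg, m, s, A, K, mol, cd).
Units of each symbol in λ = v/f:
  v (wave speed): m/s
  f (frequency): 1/s  → in the denominator, contributes s

Multiplying the contributions: [m/s] · [s]
Adding exponents of each base unit: m: 1
SI base units of wavelength: m

Answer: m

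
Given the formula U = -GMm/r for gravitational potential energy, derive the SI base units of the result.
Units of each symbol in U = -GMm/r:
  G (gravitational constant): m³/(kg·s²)
  M (mass): kg
  m (mass): kg
  r (distance): m  → in the denominator, contributes 1/m
  The minus sign does not affect the units.

Multiplying the contributions: [m³/(kg·s²)] · [kg] · [kg] · [1/m]
Adding exponents of each base unit: kg: 1, m: 2, s: -2
SI base units of gravitational potential energy: kg·m²/s²

Answer: kg·m²/s²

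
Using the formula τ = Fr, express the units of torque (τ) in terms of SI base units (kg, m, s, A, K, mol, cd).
Units of each symbol in τ = Fr:
  F (force): kg·m/s²
  r (lever arm): m

Multiplying the contributions: [kg·m/s²] · [m]
Adding exponents of each base unit: kg: 1, m: 2, s: -2
SI base units of torque: kg·m²/s²

Answer: kg·m²/s²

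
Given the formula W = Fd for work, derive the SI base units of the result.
Units of each symbol in W = Fd:
  F (force): kg·m/s²
  d (displacement): m

Multiplying the contributions: [kg·m/s²] · [m]
Adding exponents of each base unit: kg: 1, m: 2, s: -2
SI base units of work: kg·m²/s²

Answer: kg·m²/s²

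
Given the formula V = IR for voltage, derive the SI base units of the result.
Units of each symbol in V = IR:
  I (current): A
  R (resistance, in ohms): kg·m²/(s³·A²)

Multiplying the contributions: [A] · [kg·m²/(s³·A²)]
Adding exponents of each base unit: kg: 1, m: 2, s: -3, A: -1
SI base units of voltage: kg·m²/(s³·A)

Answer: kg·m²/(s³·A)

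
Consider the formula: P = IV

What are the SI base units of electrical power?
Units of each symbol in P = IV:
  I (current): A
  V (voltage, in volts): kg·m²/(s³·A)

Multiplying the contributions: [A] · [kg·m²/(s³·A)]
Adding exponents of each base unit: kg: 1, m: 2, s: -3
SI base units of electrical power: kg·m²/s³

Answer: kg·m²/s³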